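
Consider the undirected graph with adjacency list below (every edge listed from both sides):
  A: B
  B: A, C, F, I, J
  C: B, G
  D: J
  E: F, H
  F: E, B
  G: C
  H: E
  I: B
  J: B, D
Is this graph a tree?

|V| = 10, |E| = 9.
Connected and |E| = |V| - 1, which characterizes a tree.

Yes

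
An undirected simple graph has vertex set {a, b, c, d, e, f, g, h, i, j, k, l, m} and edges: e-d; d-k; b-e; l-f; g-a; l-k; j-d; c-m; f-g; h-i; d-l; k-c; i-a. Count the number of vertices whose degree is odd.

Degrees: a:2, b:1, c:2, d:4, e:2, f:2, g:2, h:1, i:2, j:1, k:3, l:3, m:1
Odd-degree vertices: b, h, j, k, l, m.

6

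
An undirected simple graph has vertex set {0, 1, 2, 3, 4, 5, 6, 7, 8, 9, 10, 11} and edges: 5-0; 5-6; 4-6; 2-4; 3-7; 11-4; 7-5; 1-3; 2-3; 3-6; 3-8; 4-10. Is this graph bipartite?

Partition the vertices as {3, 4, 5, 9} vs {0, 1, 2, 6, 7, 8, 10, 11}. Each listed edge has one endpoint in each part, so the graph is bipartite.

Yes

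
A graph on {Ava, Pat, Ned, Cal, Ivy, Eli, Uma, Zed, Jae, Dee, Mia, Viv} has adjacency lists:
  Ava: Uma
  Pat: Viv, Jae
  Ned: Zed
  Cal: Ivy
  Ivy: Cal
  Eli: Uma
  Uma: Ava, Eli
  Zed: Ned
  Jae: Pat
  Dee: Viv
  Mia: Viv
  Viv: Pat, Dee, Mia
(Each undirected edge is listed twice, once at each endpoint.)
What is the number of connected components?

Component: {Ned, Zed}
Component: {Cal, Ivy}
Component: {Ava, Eli, Uma}
Component: {Pat, Jae, Dee, Mia, Viv}

4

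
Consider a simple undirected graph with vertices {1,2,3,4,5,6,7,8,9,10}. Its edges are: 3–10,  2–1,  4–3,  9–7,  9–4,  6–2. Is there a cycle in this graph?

|V| = 10, |E| = 6, number of components = 4.
Since 6 = 10 - 4, the graph is a forest and contains no cycle.

No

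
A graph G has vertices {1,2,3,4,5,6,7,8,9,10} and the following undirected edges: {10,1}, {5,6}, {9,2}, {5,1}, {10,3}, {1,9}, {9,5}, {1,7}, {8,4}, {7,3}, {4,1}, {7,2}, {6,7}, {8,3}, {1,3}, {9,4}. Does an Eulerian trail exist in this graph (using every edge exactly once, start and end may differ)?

Degrees: 1:6, 2:2, 3:4, 4:3, 5:3, 6:2, 7:4, 8:2, 9:4, 10:2
Odd-degree vertices: 4, 5 (2 total).
With 2 odd-degree vertices and all edges in one connected piece, an Eulerian trail exists (from 4 to 5).

Yes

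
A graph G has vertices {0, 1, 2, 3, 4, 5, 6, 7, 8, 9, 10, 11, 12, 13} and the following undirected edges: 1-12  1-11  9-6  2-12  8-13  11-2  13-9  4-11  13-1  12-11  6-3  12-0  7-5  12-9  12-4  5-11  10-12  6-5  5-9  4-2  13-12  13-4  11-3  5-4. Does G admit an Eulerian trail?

Degrees: 0:1, 1:3, 2:3, 3:2, 4:5, 5:5, 6:3, 7:1, 8:1, 9:4, 10:1, 11:6, 12:8, 13:5
Odd-degree vertices: 0, 1, 2, 4, 5, 6, 7, 8, 10, 13 (10 total).
With 10 odd-degree vertices (more than two), no single trail can use every edge.

No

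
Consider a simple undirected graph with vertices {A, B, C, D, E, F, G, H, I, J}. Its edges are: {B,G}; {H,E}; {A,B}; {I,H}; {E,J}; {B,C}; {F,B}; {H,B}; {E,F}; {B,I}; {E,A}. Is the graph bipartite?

The cycle H-I-B-H has length 3, which is odd, so the graph is not bipartite.

No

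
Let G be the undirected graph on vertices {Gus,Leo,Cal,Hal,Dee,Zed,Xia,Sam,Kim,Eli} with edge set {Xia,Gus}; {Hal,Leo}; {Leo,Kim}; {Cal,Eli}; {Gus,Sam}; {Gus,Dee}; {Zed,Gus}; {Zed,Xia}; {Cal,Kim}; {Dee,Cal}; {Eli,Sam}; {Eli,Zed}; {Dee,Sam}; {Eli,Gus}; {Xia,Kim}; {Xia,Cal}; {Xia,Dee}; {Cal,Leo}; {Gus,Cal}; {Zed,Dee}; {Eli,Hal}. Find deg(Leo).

3

Neighbors of Leo: Cal, Hal, Kim.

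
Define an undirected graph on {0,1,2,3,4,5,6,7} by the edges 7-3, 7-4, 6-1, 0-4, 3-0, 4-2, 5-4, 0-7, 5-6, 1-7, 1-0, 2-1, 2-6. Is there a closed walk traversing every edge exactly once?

No

Degrees: 0:4, 1:4, 2:3, 3:2, 4:4, 5:2, 6:3, 7:4
Vertices with odd degree: 2, 6. An Eulerian circuit requires all degrees even.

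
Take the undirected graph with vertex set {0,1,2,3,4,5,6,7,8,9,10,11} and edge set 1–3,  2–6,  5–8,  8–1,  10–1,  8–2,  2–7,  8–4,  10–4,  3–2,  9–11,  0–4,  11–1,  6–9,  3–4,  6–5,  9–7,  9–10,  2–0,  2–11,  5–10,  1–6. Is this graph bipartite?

Yes

Color {1, 2, 4, 5, 9} black and {0, 3, 6, 7, 8, 10, 11} white. No edge joins two same-colored vertices, so the graph is bipartite.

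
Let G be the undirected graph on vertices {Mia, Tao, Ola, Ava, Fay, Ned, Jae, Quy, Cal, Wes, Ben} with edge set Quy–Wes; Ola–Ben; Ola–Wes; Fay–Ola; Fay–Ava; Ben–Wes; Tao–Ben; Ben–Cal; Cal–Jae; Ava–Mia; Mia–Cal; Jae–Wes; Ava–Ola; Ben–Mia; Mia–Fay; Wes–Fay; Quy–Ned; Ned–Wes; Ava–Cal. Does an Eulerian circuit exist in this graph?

Degrees: Mia:4, Tao:1, Ola:4, Ava:4, Fay:4, Ned:2, Jae:2, Quy:2, Cal:4, Wes:6, Ben:5
Tao, Ben have odd degree; an Eulerian circuit needs every degree to be even, so none exists.

No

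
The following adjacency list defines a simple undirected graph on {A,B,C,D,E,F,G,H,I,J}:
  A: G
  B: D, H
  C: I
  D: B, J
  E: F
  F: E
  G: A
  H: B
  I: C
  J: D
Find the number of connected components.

4

Component: {A, G}
Component: {C, I}
Component: {E, F}
Component: {B, D, H, J}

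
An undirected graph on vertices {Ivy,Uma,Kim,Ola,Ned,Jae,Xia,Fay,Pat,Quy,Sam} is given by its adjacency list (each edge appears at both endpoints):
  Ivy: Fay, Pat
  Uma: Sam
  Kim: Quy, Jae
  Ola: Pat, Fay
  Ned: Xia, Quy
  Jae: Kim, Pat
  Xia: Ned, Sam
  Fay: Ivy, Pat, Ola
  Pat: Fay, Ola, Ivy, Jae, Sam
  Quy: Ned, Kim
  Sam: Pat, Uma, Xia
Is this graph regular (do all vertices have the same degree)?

Degrees: Ivy:2, Uma:1, Kim:2, Ola:2, Ned:2, Jae:2, Xia:2, Fay:3, Pat:5, Quy:2, Sam:3
Degrees are not all equal (e.g. deg(Uma)=1 but deg(Pat)=5); not regular.

No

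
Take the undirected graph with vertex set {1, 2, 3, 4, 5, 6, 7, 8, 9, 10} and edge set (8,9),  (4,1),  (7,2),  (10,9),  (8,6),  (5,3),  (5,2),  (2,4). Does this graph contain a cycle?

No

|V| = 10, |E| = 8, number of components = 2.
Since 8 = 10 - 2, the graph is a forest and contains no cycle.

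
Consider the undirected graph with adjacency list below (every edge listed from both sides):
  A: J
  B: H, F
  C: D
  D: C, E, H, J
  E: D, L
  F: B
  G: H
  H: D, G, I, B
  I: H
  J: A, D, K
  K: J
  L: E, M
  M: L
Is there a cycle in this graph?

No

|V| = 13, |E| = 12, number of components = 1.
Since 12 = 13 - 1, the graph is a forest and contains no cycle.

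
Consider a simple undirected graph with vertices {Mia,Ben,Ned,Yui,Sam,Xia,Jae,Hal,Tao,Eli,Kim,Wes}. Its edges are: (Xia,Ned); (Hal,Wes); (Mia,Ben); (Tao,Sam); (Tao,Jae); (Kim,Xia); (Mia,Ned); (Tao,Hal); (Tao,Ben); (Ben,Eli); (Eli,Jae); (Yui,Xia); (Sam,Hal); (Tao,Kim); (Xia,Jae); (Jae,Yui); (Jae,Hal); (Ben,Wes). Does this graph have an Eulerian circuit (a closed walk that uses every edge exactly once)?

Degrees: Mia:2, Ben:4, Ned:2, Yui:2, Sam:2, Xia:4, Jae:5, Hal:4, Tao:5, Eli:2, Kim:2, Wes:2
Vertices with odd degree: Jae, Tao. An Eulerian circuit requires all degrees even.

No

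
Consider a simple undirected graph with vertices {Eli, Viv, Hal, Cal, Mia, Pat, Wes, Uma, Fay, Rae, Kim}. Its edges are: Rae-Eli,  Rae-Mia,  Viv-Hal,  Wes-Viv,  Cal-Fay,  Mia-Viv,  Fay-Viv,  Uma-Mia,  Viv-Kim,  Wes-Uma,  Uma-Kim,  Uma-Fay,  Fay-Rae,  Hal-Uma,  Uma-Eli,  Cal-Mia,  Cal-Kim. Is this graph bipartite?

Color {Viv, Cal, Pat, Uma, Rae} black and {Eli, Hal, Mia, Wes, Fay, Kim} white. No edge joins two same-colored vertices, so the graph is bipartite.

Yes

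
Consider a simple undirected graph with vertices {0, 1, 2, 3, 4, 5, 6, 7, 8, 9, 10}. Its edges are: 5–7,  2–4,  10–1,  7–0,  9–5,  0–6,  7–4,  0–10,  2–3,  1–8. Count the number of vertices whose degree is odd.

6

Degrees: 0:3, 1:2, 2:2, 3:1, 4:2, 5:2, 6:1, 7:3, 8:1, 9:1, 10:2
Odd-degree vertices: 0, 3, 6, 7, 8, 9.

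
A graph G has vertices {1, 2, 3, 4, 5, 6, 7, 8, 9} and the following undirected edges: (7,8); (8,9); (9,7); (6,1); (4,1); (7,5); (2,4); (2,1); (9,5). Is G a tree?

|V| = 9, |E| = 9.
It splits into 3 components, so it cannot be a tree.

No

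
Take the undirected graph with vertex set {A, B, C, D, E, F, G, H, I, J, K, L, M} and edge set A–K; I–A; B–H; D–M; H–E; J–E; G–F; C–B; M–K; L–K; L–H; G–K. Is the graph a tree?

Yes

The graph has 13 vertices and 12 edges.
It is connected with exactly 12 edges, hence acyclic — it is a tree.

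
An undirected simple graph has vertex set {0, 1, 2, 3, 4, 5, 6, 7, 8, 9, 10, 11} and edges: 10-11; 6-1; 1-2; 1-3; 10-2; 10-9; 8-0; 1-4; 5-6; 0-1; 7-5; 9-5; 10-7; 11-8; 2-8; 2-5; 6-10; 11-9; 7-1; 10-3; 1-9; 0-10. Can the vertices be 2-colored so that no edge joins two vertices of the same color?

The cycle 10-9-11-10 has length 3, which is odd, so the graph is not bipartite.

No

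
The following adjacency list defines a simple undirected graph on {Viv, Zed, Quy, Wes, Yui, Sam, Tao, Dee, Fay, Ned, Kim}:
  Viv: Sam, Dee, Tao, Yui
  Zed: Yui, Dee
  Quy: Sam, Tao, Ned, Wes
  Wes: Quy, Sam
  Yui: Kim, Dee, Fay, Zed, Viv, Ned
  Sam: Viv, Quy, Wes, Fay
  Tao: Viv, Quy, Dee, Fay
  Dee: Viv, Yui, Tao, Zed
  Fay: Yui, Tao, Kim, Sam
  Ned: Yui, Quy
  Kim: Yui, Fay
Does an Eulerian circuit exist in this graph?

Degrees: Viv:4, Zed:2, Quy:4, Wes:2, Yui:6, Sam:4, Tao:4, Dee:4, Fay:4, Ned:2, Kim:2
All degrees are even and the non-isolated vertices are connected — an Eulerian circuit exists.

Yes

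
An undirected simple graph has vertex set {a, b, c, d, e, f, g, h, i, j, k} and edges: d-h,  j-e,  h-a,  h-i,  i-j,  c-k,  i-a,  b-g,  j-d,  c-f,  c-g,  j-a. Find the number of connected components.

2

Component: {b, c, f, g, k}
Component: {a, d, e, h, i, j}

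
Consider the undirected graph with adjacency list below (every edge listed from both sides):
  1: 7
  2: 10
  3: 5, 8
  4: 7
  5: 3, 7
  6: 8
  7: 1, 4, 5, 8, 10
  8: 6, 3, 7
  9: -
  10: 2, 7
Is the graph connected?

No

Component: {9}
Component: {1, 2, 3, 4, 5, 6, 7, 8, 10}
No edge joins these 2 groups, so the graph is disconnected.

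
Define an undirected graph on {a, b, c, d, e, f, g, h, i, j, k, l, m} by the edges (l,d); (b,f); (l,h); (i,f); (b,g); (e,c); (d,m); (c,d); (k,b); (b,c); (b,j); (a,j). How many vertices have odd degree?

10

Degrees: a:1, b:5, c:3, d:3, e:1, f:2, g:1, h:1, i:1, j:2, k:1, l:2, m:1
Odd-degree vertices: a, b, c, d, e, g, h, i, k, m.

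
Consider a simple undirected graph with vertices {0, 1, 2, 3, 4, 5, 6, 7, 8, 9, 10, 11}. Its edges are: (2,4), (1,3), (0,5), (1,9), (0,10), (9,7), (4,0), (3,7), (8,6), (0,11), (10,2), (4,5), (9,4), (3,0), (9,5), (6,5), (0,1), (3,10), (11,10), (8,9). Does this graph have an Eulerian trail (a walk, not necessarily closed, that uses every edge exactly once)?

Yes

Degrees: 0:6, 1:3, 2:2, 3:4, 4:4, 5:4, 6:2, 7:2, 8:2, 9:5, 10:4, 11:2
Odd-degree vertices: 1, 9 (2 total).
The non-isolated vertices are connected and exactly 2 have odd degree, so an Eulerian trail exists (from 1 to 9).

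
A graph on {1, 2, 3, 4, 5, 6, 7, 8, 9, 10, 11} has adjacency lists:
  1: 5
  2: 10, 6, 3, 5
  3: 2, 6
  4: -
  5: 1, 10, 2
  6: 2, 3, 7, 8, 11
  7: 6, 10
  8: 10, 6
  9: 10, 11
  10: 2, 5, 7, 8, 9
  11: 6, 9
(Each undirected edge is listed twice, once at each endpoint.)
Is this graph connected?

No

Component: {4}
Component: {1, 2, 3, 5, 6, 7, 8, 9, 10, 11}
No edge joins these 2 groups, so the graph is disconnected.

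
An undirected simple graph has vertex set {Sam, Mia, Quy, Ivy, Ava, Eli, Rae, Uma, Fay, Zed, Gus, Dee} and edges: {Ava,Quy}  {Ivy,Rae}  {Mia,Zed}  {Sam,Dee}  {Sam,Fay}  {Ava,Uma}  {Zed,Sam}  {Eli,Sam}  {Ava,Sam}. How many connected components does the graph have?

3

Component: {Gus}
Component: {Ivy, Rae}
Component: {Sam, Mia, Quy, Ava, Eli, Uma, Fay, Zed, Dee}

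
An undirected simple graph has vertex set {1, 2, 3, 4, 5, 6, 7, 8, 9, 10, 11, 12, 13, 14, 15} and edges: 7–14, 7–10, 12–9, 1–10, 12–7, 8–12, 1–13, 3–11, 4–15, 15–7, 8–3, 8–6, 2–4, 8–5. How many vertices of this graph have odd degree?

Degrees: 1:2, 2:1, 3:2, 4:2, 5:1, 6:1, 7:4, 8:4, 9:1, 10:2, 11:1, 12:3, 13:1, 14:1, 15:2
Odd-degree vertices: 2, 5, 6, 9, 11, 12, 13, 14.

8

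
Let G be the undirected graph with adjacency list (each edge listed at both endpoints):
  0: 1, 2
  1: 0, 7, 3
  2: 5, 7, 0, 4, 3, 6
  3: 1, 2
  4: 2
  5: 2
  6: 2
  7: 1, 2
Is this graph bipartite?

Yes

Color {1, 2} black and {0, 3, 4, 5, 6, 7} white. No edge joins two same-colored vertices, so the graph is bipartite.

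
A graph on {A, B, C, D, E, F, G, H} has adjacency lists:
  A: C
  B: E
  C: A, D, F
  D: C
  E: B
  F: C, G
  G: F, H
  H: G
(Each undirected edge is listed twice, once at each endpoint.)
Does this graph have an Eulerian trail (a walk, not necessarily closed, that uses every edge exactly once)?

Degrees: A:1, B:1, C:3, D:1, E:1, F:2, G:2, H:1
Odd-degree vertices: A, B, C, D, E, H (6 total).
With 6 odd-degree vertices (more than two), no single trail can use every edge.

No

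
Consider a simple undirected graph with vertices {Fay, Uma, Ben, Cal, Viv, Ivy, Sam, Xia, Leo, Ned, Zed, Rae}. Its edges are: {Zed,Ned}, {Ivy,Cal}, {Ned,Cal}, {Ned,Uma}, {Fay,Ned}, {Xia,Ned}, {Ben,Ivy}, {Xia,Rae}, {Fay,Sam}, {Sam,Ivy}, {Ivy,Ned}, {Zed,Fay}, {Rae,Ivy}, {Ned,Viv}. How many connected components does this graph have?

Component: {Leo}
Component: {Fay, Uma, Ben, Cal, Viv, Ivy, Sam, Xia, Ned, Zed, Rae}

2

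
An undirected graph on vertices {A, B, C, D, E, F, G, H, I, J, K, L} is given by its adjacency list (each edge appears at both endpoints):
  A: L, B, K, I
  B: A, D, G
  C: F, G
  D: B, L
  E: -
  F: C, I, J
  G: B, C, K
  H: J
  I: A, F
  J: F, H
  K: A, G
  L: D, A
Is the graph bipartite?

Partition the vertices as {B, C, E, I, J, K, L} vs {A, D, F, G, H}. Each listed edge has one endpoint in each part, so the graph is bipartite.

Yes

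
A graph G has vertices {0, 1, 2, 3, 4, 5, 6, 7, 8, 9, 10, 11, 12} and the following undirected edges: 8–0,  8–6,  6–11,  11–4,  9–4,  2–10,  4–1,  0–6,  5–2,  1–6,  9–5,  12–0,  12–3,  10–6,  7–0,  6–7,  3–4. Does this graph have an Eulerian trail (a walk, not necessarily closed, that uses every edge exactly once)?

Yes

Degrees: 0:4, 1:2, 2:2, 3:2, 4:4, 5:2, 6:6, 7:2, 8:2, 9:2, 10:2, 11:2, 12:2
Odd-degree vertices: none (0 total).
The non-isolated vertices are connected and exactly 0 have odd degree, so an Eulerian trail exists.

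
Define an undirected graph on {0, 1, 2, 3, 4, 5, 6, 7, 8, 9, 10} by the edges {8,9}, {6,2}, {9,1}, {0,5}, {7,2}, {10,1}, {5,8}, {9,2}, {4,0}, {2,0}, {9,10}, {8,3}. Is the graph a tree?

|V| = 11, |E| = 12.
Connected but with 12 > 10 edges, so it has a cycle and is not a tree.

No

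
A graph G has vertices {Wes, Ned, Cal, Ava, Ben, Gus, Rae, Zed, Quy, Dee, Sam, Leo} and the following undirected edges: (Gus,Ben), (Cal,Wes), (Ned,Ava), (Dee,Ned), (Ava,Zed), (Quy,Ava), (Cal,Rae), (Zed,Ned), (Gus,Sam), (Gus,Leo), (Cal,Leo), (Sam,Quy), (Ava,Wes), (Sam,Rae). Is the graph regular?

Degrees: Wes:2, Ned:3, Cal:3, Ava:4, Ben:1, Gus:3, Rae:2, Zed:2, Quy:2, Dee:1, Sam:3, Leo:2
Degrees are not all equal (e.g. deg(Ben)=1 but deg(Ava)=4); not regular.

No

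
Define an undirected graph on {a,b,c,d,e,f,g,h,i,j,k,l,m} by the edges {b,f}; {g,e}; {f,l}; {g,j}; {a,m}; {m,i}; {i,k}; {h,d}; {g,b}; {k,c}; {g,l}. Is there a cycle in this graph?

The graph has 13 vertices, 11 edges, and 3 connected components.
Since 11 > 13 - 3, a cycle must exist; for instance b-g-l-f-b.

Yes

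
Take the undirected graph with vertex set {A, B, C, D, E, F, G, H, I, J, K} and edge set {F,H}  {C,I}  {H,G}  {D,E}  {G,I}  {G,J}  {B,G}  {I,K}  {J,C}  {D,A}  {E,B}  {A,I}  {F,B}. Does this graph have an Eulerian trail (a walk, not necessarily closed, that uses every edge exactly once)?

Degrees: A:2, B:3, C:2, D:2, E:2, F:2, G:4, H:2, I:4, J:2, K:1
Odd-degree vertices: B, K (2 total).
The non-isolated vertices are connected and exactly 2 have odd degree, so an Eulerian trail exists (from B to K).

Yes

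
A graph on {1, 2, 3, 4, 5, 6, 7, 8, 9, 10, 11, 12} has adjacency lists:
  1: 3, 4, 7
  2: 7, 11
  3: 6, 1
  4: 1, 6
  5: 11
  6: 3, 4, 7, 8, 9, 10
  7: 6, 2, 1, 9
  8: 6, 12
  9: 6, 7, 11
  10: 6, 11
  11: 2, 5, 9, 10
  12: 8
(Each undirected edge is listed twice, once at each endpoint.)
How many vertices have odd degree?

Degrees: 1:3, 2:2, 3:2, 4:2, 5:1, 6:6, 7:4, 8:2, 9:3, 10:2, 11:4, 12:1
Odd-degree vertices: 1, 5, 9, 12.

4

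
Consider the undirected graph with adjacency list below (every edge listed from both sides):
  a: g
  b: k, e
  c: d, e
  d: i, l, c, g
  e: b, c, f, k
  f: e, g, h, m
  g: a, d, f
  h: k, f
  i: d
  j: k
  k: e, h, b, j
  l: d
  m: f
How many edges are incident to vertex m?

Neighbors of m: f.

1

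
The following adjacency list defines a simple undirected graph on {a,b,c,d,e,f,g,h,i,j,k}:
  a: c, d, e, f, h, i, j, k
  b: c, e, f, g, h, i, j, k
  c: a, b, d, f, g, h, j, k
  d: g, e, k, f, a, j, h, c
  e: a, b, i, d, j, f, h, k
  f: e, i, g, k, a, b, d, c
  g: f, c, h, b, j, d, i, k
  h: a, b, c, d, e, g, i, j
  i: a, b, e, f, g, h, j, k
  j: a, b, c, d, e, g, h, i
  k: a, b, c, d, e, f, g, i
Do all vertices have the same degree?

Degrees: a:8, b:8, c:8, d:8, e:8, f:8, g:8, h:8, i:8, j:8, k:8
Every vertex has degree 8, so the graph is 8-regular.

Yes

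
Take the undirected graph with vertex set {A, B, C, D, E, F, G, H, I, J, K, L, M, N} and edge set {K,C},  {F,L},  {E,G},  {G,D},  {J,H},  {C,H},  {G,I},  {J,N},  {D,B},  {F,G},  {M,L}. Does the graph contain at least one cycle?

No

|V| = 14, |E| = 11, number of components = 3.
Since 11 = 14 - 3, the graph is a forest and contains no cycle.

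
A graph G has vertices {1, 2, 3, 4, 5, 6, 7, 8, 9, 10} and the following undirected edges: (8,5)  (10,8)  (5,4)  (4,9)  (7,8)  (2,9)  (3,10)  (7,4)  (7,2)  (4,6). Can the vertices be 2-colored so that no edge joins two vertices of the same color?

Partition the vertices as {1, 5, 6, 7, 9, 10} vs {2, 3, 4, 8}. Each listed edge has one endpoint in each part, so the graph is bipartite.

Yes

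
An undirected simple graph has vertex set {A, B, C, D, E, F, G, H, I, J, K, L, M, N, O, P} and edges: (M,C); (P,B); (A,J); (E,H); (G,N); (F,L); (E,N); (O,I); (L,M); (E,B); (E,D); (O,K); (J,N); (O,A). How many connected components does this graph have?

Component: {C, F, L, M}
Component: {A, B, D, E, G, H, I, J, K, N, O, P}

2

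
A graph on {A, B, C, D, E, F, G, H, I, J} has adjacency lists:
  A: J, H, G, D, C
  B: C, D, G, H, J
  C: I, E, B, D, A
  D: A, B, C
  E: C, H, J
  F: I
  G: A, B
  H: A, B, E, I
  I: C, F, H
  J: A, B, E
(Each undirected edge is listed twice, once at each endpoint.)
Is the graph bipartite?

The cycle D-C-A-D has length 3, which is odd, so the graph is not bipartite.

No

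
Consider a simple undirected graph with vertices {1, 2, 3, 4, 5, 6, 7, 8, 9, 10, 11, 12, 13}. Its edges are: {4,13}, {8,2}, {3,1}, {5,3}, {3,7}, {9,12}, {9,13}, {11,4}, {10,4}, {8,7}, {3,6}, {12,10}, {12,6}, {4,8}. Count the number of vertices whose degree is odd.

Degrees: 1:1, 2:1, 3:4, 4:4, 5:1, 6:2, 7:2, 8:3, 9:2, 10:2, 11:1, 12:3, 13:2
Odd-degree vertices: 1, 2, 5, 8, 11, 12.

6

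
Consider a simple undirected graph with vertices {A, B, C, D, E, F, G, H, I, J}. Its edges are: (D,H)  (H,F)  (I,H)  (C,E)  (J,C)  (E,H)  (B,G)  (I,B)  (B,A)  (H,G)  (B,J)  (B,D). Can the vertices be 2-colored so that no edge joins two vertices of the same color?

Yes

Partition the vertices as {B, C, H} vs {A, D, E, F, G, I, J}. Each listed edge has one endpoint in each part, so the graph is bipartite.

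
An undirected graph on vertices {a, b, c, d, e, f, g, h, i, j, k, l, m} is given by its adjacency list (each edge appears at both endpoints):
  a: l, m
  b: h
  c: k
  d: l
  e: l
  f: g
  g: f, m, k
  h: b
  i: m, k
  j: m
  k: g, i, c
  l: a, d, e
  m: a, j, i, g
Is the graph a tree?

The graph has 13 vertices and 12 edges.
It splits into 2 components, so it cannot be a tree.

No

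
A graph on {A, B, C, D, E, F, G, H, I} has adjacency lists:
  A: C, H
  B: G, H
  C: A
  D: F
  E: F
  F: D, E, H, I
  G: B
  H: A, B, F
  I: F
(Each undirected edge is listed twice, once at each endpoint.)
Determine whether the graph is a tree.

|V| = 9, |E| = 8.
It is connected with exactly 8 edges, hence acyclic — it is a tree.

Yes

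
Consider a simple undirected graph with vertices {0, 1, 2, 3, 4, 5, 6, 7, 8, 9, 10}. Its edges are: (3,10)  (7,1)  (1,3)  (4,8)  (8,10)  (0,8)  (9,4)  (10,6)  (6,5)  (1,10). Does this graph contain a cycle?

The graph has 11 vertices, 10 edges, and 2 connected components.
One cycle is 10-3-1-10.

Yes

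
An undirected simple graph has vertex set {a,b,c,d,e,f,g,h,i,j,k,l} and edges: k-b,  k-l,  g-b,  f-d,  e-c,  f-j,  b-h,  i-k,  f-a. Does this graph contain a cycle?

The graph has 12 vertices, 9 edges, and 3 connected components.
A forest on 12 vertices with 3 components has exactly 9 edges, which matches — so no cycle.

No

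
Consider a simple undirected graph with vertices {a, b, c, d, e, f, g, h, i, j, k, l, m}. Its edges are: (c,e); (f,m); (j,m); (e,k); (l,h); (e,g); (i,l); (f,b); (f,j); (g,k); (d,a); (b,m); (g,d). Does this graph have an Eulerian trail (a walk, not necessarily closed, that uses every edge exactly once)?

Degrees: a:1, b:2, c:1, d:2, e:3, f:3, g:3, h:1, i:1, j:2, k:2, l:2, m:3
Odd-degree vertices: a, c, e, f, g, h, i, m (8 total).
With 8 odd-degree vertices (more than two), no single trail can use every edge.

No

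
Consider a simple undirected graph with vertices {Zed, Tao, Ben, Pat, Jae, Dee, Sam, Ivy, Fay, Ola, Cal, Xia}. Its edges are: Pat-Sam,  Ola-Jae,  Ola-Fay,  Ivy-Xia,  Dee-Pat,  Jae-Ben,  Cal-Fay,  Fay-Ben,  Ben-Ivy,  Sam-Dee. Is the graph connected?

No

Component: {Zed}
Component: {Tao}
Component: {Pat, Dee, Sam}
Component: {Ben, Jae, Ivy, Fay, Ola, Cal, Xia}
No edge joins these 4 groups, so the graph is disconnected.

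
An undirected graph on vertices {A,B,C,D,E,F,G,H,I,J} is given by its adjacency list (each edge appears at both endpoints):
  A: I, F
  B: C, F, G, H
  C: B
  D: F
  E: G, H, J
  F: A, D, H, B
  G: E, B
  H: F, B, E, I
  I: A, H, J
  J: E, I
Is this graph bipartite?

No

The cycle B-F-H-B has length 3, which is odd, so the graph is not bipartite.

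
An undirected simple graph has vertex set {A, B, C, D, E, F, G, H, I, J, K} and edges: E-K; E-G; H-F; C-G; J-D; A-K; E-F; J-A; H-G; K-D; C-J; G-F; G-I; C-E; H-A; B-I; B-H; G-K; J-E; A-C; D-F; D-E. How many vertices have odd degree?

0

Degrees: A:4, B:2, C:4, D:4, E:6, F:4, G:6, H:4, I:2, J:4, K:4
Odd-degree vertices: none.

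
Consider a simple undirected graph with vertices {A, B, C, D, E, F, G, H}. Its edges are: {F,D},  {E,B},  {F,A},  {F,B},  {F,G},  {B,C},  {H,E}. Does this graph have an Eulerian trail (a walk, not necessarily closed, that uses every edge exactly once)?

No

Degrees: A:1, B:3, C:1, D:1, E:2, F:4, G:1, H:1
Odd-degree vertices: A, B, C, D, G, H (6 total).
With 6 odd-degree vertices (more than two), no single trail can use every edge.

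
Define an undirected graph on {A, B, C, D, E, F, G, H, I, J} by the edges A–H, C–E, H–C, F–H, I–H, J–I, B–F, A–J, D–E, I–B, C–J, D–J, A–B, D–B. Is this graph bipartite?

Yes

Partition the vertices as {B, E, G, H, J} vs {A, C, D, F, I}. Each listed edge has one endpoint in each part, so the graph is bipartite.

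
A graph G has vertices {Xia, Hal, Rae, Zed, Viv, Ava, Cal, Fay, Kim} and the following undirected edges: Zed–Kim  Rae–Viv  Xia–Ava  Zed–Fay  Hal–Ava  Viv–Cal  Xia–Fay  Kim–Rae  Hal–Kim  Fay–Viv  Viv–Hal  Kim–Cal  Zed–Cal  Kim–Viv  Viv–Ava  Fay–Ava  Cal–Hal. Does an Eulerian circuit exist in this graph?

Degrees: Xia:2, Hal:4, Rae:2, Zed:3, Viv:6, Ava:4, Cal:4, Fay:4, Kim:5
Zed, Kim have odd degree; an Eulerian circuit needs every degree to be even, so none exists.

No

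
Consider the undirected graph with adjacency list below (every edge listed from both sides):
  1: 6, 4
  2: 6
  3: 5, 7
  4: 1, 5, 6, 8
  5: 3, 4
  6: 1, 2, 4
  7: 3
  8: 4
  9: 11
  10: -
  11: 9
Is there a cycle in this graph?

The graph has 11 vertices, 9 edges, and 3 connected components.
Since 9 > 11 - 3, a cycle must exist; for instance 1-6-4-1.

Yes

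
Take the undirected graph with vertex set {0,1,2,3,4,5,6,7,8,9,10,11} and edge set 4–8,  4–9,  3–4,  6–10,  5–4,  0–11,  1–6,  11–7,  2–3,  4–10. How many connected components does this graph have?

Component: {0, 7, 11}
Component: {1, 2, 3, 4, 5, 6, 8, 9, 10}

2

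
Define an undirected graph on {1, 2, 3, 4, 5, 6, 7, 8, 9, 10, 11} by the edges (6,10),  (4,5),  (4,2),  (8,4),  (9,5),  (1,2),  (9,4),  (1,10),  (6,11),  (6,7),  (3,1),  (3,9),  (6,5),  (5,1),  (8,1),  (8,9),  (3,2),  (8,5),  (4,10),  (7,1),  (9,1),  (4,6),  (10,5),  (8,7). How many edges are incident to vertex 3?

3

Neighbors of 3: 1, 2, 9.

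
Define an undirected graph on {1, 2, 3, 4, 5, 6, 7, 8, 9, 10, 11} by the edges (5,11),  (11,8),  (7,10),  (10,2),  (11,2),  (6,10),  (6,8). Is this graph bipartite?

2-10-6-8-11-2 is an odd cycle (length 5), and a bipartite graph can contain only even cycles.

No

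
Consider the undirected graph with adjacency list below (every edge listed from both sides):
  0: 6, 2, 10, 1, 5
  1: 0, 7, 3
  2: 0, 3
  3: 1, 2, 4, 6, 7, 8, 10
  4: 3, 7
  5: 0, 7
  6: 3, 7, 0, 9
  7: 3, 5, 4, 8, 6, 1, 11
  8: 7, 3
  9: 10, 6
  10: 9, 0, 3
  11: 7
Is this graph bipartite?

No

6-3-7-6 is an odd cycle (length 3), and a bipartite graph can contain only even cycles.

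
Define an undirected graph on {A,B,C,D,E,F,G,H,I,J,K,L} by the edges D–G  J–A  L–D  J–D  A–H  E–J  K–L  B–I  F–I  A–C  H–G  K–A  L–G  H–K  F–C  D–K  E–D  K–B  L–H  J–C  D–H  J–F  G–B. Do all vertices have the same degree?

No

Degrees: A:4, B:3, C:3, D:6, E:2, F:3, G:4, H:5, I:2, J:5, K:5, L:4
Vertex E has degree 2 while D has degree 6, so the graph is not regular.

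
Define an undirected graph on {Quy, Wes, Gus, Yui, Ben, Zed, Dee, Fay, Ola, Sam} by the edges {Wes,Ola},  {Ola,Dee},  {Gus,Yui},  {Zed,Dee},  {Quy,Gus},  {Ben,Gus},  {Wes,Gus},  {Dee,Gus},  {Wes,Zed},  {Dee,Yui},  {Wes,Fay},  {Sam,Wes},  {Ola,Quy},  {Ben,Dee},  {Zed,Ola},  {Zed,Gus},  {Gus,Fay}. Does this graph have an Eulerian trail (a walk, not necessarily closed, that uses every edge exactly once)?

Degrees: Quy:2, Wes:5, Gus:7, Yui:2, Ben:2, Zed:4, Dee:5, Fay:2, Ola:4, Sam:1
Odd-degree vertices: Wes, Gus, Dee, Sam (4 total).
With 4 odd-degree vertices (more than two), no single trail can use every edge.

No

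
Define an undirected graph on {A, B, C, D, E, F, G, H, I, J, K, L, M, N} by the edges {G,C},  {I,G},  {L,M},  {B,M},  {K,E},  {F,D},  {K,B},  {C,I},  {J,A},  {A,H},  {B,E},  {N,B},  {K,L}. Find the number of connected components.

4

Component: {D, F}
Component: {A, H, J}
Component: {C, G, I}
Component: {B, E, K, L, M, N}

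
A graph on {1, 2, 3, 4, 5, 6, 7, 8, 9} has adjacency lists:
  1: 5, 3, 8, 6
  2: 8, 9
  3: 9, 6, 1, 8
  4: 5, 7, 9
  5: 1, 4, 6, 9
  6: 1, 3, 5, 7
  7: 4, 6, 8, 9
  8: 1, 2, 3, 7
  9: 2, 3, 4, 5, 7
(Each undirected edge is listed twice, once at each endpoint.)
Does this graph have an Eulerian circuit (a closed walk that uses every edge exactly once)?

No

Degrees: 1:4, 2:2, 3:4, 4:3, 5:4, 6:4, 7:4, 8:4, 9:5
Vertices with odd degree: 4, 9. An Eulerian circuit requires all degrees even.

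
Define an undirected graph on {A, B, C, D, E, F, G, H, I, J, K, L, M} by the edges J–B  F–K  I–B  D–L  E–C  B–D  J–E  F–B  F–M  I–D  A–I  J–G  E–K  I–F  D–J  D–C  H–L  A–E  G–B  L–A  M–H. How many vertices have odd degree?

4

Degrees: A:3, B:5, C:2, D:5, E:4, F:4, G:2, H:2, I:4, J:4, K:2, L:3, M:2
Odd-degree vertices: A, B, D, L.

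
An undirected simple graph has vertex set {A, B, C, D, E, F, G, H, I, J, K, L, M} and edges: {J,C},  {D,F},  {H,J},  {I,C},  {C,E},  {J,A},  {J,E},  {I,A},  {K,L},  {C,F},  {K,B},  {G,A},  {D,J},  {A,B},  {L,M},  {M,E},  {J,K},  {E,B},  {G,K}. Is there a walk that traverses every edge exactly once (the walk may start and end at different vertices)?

Degrees: A:4, B:3, C:4, D:2, E:4, F:2, G:2, H:1, I:2, J:6, K:4, L:2, M:2
Odd-degree vertices: B, H (2 total).
With 2 odd-degree vertices and all edges in one connected piece, an Eulerian trail exists (from B to H).

Yes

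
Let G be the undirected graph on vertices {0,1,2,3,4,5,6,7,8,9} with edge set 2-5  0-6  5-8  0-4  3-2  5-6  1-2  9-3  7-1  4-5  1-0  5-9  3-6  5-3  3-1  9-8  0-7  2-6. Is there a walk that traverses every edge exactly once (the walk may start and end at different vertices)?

Yes

Degrees: 0:4, 1:4, 2:4, 3:5, 4:2, 5:6, 6:4, 7:2, 8:2, 9:3
Odd-degree vertices: 3, 9 (2 total).
The non-isolated vertices are connected and exactly 2 have odd degree, so an Eulerian trail exists (from 3 to 9).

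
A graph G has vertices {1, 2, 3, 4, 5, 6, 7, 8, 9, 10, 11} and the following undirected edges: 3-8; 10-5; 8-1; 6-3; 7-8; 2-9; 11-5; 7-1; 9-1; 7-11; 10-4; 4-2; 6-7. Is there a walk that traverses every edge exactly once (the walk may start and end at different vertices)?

Yes

Degrees: 1:3, 2:2, 3:2, 4:2, 5:2, 6:2, 7:4, 8:3, 9:2, 10:2, 11:2
Odd-degree vertices: 1, 8 (2 total).
The non-isolated vertices are connected and exactly 2 have odd degree, so an Eulerian trail exists (from 1 to 8).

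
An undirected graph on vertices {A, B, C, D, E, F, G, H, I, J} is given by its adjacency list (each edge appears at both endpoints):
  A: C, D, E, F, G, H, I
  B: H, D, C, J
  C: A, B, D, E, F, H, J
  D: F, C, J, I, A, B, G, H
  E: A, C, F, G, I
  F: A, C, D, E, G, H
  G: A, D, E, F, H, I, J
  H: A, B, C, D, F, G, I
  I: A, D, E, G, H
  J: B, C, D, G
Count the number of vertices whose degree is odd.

6

Degrees: A:7, B:4, C:7, D:8, E:5, F:6, G:7, H:7, I:5, J:4
Odd-degree vertices: A, C, E, G, H, I.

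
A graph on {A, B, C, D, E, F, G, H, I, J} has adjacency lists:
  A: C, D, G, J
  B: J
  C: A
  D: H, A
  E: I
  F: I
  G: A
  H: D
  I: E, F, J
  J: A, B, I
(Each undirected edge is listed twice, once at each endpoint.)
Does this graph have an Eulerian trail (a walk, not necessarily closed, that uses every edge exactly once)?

No

Degrees: A:4, B:1, C:1, D:2, E:1, F:1, G:1, H:1, I:3, J:3
Odd-degree vertices: B, C, E, F, G, H, I, J (8 total).
With 8 odd-degree vertices (more than two), no single trail can use every edge.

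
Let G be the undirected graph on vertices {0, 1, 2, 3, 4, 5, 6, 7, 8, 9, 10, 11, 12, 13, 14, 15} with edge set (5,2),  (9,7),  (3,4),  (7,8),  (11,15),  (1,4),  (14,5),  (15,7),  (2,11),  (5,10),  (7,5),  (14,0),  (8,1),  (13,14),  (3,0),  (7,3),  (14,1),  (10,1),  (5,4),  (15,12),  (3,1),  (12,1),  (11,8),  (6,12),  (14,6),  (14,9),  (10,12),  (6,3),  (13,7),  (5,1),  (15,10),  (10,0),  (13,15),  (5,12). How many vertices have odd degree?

12

Degrees: 0:3, 1:7, 2:2, 3:5, 4:3, 5:7, 6:3, 7:6, 8:3, 9:2, 10:5, 11:3, 12:5, 13:3, 14:6, 15:5
Odd-degree vertices: 0, 1, 3, 4, 5, 6, 8, 10, 11, 12, 13, 15.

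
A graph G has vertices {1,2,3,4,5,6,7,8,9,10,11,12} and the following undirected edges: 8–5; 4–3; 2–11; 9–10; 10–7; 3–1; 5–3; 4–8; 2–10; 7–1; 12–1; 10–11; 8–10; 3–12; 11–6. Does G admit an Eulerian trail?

Degrees: 1:3, 2:2, 3:4, 4:2, 5:2, 6:1, 7:2, 8:3, 9:1, 10:5, 11:3, 12:2
Odd-degree vertices: 1, 6, 8, 9, 10, 11 (6 total).
With 6 odd-degree vertices (more than two), no single trail can use every edge.

No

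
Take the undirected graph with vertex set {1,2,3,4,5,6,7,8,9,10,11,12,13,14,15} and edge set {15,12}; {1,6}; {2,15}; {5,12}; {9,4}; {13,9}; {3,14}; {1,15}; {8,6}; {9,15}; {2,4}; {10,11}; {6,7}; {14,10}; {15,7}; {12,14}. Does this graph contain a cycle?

|V| = 15, |E| = 16, number of components = 1.
Since 16 > 15 - 1, a cycle must exist; for instance 1-15-7-6-1.

Yes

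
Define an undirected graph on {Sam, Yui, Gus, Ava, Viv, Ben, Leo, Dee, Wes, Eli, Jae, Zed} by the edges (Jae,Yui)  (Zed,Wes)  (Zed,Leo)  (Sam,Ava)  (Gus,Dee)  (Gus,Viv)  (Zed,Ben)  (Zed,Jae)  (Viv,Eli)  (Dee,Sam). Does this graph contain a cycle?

|V| = 12, |E| = 10, number of components = 2.
Since 10 = 12 - 2, the graph is a forest and contains no cycle.

No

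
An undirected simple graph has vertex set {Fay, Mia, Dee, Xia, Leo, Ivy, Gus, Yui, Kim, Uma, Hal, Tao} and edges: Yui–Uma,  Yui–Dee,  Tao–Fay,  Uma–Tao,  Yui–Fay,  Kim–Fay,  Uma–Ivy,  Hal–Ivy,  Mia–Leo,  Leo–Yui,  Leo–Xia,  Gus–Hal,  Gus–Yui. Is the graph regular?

No

Degrees: Fay:3, Mia:1, Dee:1, Xia:1, Leo:3, Ivy:2, Gus:2, Yui:5, Kim:1, Uma:3, Hal:2, Tao:2
Vertex Mia has degree 1 while Yui has degree 5, so the graph is not regular.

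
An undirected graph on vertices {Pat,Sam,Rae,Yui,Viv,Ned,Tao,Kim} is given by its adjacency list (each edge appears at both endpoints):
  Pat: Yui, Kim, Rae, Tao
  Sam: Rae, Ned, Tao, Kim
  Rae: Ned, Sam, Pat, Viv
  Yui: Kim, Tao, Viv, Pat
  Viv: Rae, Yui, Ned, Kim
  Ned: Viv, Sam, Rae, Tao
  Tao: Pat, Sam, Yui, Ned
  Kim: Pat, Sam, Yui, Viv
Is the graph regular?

Yes

Degrees: Pat:4, Sam:4, Rae:4, Yui:4, Viv:4, Ned:4, Tao:4, Kim:4
All degrees equal 4; the graph is regular.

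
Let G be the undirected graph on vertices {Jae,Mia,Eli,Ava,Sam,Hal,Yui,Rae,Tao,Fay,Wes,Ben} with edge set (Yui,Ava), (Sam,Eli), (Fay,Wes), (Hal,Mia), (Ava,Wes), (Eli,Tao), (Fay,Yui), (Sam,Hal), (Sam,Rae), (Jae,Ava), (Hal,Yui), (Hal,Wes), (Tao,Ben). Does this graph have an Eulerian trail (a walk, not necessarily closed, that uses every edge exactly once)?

Degrees: Jae:1, Mia:1, Eli:2, Ava:3, Sam:3, Hal:4, Yui:3, Rae:1, Tao:2, Fay:2, Wes:3, Ben:1
Odd-degree vertices: Jae, Mia, Ava, Sam, Yui, Rae, Wes, Ben (8 total).
With 8 odd-degree vertices (more than two), no single trail can use every edge.

No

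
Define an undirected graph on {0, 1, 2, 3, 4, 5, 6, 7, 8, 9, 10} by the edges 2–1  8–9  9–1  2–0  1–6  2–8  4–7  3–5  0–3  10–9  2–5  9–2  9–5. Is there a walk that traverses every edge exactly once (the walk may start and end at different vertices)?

Degrees: 0:2, 1:3, 2:5, 3:2, 4:1, 5:3, 6:1, 7:1, 8:2, 9:5, 10:1
Odd-degree vertices: 1, 2, 4, 5, 6, 7, 9, 10 (8 total).
An Eulerian trail requires 0 or 2 odd-degree vertices; here there are 8.

No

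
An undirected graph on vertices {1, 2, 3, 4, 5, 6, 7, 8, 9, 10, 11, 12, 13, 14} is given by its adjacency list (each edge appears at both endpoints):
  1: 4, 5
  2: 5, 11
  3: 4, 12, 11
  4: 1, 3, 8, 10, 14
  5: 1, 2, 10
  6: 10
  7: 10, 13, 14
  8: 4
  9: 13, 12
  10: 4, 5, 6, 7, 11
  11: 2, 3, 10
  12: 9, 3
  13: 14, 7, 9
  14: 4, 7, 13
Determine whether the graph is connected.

Starting from 1 and exploring outward reaches every vertex (1, 5, 4, 10, 2, 3, 14, 8, 11, 6, 7, 12, 13, 9); the graph is connected.

Yes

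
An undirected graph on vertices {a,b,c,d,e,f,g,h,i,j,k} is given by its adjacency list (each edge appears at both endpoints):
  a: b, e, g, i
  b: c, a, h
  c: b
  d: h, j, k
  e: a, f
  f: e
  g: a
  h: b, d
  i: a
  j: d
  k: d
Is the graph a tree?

The graph has 11 vertices and 10 edges.
Connected and |E| = |V| - 1, which characterizes a tree.

Yes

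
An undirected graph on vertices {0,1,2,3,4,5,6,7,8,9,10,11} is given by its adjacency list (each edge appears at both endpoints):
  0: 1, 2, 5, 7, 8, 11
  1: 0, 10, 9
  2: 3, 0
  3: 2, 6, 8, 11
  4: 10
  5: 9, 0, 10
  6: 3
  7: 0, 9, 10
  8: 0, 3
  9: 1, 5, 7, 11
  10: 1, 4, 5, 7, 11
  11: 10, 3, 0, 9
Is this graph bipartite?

Partition the vertices as {1, 2, 4, 5, 6, 7, 8, 11} vs {0, 3, 9, 10}. Each listed edge has one endpoint in each part, so the graph is bipartite.

Yes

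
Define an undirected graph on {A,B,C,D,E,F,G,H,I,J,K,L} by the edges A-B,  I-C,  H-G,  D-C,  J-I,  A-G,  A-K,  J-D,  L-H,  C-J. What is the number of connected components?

Component: {E}
Component: {F}
Component: {C, D, I, J}
Component: {A, B, G, H, K, L}

4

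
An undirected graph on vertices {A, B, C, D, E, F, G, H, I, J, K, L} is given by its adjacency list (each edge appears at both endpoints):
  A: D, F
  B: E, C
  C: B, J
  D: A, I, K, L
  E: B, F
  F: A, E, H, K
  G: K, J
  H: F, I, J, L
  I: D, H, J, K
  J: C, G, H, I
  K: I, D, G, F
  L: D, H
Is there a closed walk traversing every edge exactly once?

Degrees: A:2, B:2, C:2, D:4, E:2, F:4, G:2, H:4, I:4, J:4, K:4, L:2
All degrees are even and the non-isolated vertices are connected — an Eulerian circuit exists.

Yes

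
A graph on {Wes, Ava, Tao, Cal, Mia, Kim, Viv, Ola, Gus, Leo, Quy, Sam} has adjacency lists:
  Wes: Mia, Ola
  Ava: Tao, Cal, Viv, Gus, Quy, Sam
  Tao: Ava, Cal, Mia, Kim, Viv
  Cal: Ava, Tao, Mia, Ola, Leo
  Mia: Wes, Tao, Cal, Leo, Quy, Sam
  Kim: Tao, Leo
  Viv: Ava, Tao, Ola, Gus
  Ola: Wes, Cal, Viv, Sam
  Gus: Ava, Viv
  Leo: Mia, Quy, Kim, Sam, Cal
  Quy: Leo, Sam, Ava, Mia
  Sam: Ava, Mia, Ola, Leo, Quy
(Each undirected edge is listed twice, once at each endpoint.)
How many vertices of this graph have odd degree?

4

Degrees: Wes:2, Ava:6, Tao:5, Cal:5, Mia:6, Kim:2, Viv:4, Ola:4, Gus:2, Leo:5, Quy:4, Sam:5
Odd-degree vertices: Tao, Cal, Leo, Sam.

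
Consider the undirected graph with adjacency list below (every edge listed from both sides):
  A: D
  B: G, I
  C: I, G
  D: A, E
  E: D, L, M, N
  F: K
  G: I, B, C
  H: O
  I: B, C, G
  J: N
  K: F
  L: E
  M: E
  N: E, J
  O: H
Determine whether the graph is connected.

No

Component: {F, K}
Component: {H, O}
Component: {B, C, G, I}
Component: {A, D, E, J, L, M, N}
There are 4 separate components, so the graph is not connected.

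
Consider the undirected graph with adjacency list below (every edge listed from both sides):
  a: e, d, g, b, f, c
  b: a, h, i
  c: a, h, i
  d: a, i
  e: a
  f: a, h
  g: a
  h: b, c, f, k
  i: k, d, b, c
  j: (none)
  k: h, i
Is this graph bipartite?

Color {b, c, d, e, f, g, j, k} black and {a, h, i} white. No edge joins two same-colored vertices, so the graph is bipartite.

Yes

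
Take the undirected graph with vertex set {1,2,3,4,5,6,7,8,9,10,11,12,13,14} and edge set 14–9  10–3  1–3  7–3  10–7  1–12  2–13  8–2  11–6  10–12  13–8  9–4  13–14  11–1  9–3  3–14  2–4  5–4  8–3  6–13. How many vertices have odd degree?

8

Degrees: 1:3, 2:3, 3:6, 4:3, 5:1, 6:2, 7:2, 8:3, 9:3, 10:3, 11:2, 12:2, 13:4, 14:3
Odd-degree vertices: 1, 2, 4, 5, 8, 9, 10, 14.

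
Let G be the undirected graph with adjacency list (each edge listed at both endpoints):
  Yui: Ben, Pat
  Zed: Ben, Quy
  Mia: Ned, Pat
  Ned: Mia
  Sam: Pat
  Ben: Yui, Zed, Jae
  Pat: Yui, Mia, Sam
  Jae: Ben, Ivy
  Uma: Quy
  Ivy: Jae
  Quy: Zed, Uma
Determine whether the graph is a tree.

Yes

|V| = 11, |E| = 10.
It is connected with exactly 10 edges, hence acyclic — it is a tree.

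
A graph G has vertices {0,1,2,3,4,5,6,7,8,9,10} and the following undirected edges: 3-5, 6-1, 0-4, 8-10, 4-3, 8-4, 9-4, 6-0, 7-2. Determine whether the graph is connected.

No

Component: {2, 7}
Component: {0, 1, 3, 4, 5, 6, 8, 9, 10}
No edge joins these 2 groups, so the graph is disconnected.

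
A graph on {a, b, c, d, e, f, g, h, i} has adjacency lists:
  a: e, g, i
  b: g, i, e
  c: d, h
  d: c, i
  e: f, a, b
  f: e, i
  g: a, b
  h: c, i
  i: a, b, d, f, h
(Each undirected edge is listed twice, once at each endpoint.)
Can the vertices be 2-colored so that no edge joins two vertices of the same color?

Yes

Color {c, e, g, i} black and {a, b, d, f, h} white. No edge joins two same-colored vertices, so the graph is bipartite.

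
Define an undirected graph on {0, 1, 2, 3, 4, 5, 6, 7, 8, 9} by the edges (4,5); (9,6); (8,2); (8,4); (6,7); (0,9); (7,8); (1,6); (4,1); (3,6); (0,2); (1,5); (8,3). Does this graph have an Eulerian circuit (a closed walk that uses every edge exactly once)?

Degrees: 0:2, 1:3, 2:2, 3:2, 4:3, 5:2, 6:4, 7:2, 8:4, 9:2
Vertices with odd degree: 1, 4. An Eulerian circuit requires all degrees even.

No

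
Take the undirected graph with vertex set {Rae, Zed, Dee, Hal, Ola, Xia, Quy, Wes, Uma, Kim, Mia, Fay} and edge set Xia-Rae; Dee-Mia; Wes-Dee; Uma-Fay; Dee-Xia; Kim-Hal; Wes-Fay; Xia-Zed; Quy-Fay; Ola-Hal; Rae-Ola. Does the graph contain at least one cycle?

|V| = 12, |E| = 11, number of components = 1.
Since 11 = 12 - 1, the graph is a forest and contains no cycle.

No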